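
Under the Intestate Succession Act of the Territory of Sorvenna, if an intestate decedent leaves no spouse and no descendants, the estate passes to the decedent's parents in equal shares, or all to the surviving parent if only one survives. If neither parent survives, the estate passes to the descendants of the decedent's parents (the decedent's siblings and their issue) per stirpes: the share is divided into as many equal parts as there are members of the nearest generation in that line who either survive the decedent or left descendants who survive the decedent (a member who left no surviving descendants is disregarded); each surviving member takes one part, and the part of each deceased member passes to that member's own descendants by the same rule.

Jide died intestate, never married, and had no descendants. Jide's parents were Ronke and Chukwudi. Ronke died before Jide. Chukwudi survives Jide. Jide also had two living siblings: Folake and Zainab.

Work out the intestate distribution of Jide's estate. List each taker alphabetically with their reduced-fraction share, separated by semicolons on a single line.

Chukwudi 1

Only one parent, Chukwudi, survives, so Chukwudi takes the entire estate. The siblings take nothing because a surviving parent has priority.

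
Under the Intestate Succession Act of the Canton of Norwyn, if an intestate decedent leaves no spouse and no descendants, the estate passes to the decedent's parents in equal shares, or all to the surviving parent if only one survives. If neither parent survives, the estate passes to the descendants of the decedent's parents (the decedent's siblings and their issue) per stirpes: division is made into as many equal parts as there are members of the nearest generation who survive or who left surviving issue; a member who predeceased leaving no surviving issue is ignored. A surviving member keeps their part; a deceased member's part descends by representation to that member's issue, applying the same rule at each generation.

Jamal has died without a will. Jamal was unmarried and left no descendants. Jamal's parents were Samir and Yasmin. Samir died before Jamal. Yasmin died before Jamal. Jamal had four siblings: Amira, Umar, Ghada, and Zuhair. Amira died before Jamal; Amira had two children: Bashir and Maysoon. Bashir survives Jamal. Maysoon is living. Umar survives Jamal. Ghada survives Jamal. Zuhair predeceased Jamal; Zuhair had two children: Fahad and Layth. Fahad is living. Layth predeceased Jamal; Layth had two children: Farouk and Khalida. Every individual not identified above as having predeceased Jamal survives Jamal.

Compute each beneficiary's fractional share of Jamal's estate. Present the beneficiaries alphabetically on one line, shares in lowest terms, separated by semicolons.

Bashir 1/8; Fahad 1/8; Farouk 1/16; Ghada 1/4; Khalida 1/16; Maysoon 1/8; Umar 1/4

Neither parent survives and there are no descendants, so the estate passes to Jamal's siblings and their issue per stirpes.
The estate is divided into 4 equal shares of 1/4 among Amira, Umar, Ghada, Zuhair.
Amira predeceased; the 1/4 allotted to Amira's branch passes to Amira's issue by representation.
The 1/4 is divided into 2 equal shares of 1/8 among Bashir, Maysoon.
Bashir is living and takes 1/8.
Maysoon is living and takes 1/8.
Umar is living and takes 1/4.
Ghada is living and takes 1/4.
Zuhair predeceased; the 1/4 allotted to Zuhair's branch passes to Zuhair's issue by representation.
The 1/4 is divided into 2 equal shares of 1/8 among Fahad, Layth.
Fahad is living and takes 1/8.
Layth predeceased; the 1/8 allotted to Layth's branch passes to Layth's issue by representation.
The 1/8 is divided into 2 equal shares of 1/16 among Farouk, Khalida.
Farouk is living and takes 1/16.
Khalida is living and takes 1/16.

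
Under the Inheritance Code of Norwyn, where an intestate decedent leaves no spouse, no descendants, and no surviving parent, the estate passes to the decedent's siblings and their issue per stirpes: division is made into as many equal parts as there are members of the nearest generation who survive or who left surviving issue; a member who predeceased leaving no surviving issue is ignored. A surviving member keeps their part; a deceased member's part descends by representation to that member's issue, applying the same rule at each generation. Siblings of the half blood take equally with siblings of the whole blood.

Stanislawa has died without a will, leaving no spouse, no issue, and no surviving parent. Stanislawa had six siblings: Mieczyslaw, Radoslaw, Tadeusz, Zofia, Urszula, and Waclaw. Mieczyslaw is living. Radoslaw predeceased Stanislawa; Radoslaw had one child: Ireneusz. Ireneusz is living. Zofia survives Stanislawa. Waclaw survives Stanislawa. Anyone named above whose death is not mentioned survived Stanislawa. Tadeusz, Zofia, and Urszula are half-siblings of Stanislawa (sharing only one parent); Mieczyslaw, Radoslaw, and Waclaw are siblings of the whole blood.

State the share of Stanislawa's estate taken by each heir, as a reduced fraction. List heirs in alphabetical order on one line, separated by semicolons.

No spouse, descendants, or parent survives, so the estate passes to Stanislawa's siblings per stirpes.
Half-blood and whole-blood siblings take equally under the stated rule.
The estate is divided into 6 equal shares of 1/6 among Mieczyslaw, Radoslaw, Tadeusz, Zofia, Urszula, Waclaw.
Mieczyslaw is living and takes 1/6.
Radoslaw predeceased; the 1/6 allotted to Radoslaw's branch passes to Radoslaw's issue by representation.
Ireneusz is the sole taker at this level and receives the full 1/6.
Tadeusz is living and takes 1/6.
Zofia is living and takes 1/6.
Urszula is living and takes 1/6.
Waclaw is living and takes 1/6.

Ireneusz 1/6; Mieczyslaw 1/6; Tadeusz 1/6; Urszula 1/6; Waclaw 1/6; Zofia 1/6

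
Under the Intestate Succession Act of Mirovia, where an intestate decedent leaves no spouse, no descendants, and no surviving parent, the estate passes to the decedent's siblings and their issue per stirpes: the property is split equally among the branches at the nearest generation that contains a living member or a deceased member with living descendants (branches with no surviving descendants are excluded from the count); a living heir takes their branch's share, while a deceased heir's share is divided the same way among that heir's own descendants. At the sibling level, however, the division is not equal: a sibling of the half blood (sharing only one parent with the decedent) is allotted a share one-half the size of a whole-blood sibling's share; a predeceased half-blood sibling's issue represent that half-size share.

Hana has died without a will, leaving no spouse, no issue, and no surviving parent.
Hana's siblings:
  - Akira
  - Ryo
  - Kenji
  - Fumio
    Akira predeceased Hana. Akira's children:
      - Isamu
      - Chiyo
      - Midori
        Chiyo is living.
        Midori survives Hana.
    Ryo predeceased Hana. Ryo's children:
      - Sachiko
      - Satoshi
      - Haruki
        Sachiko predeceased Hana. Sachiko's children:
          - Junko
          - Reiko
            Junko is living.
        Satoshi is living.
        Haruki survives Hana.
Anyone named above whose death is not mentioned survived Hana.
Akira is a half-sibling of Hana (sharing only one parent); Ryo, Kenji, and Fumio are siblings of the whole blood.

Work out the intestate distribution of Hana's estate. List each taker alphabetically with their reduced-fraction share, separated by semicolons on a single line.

Chiyo 1/21; Fumio 2/7; Haruki 2/21; Isamu 1/21; Junko 1/21; Kenji 2/7; Midori 1/21; Reiko 1/21; Satoshi 2/21

No spouse, descendants, or parent survives, so the estate passes to Hana's siblings per stirpes.
Half-blood siblings count for one-half the weight of whole-blood siblings at the initial division.
Dividing 1 in proportion to weights (total weight 7/2): Akira (weight 1/2) → 1/7; Ryo (weight 1) → 2/7; Kenji (weight 1) → 2/7; Fumio (weight 1) → 2/7.
Akira predeceased; the 1/7 allotted to Akira's branch passes to Akira's issue by representation.
The 1/7 is divided into 3 equal shares of 1/21 among Isamu, Chiyo, Midori.
Isamu is living and takes 1/21.
Chiyo is living and takes 1/21.
Midori is living and takes 1/21.
Ryo predeceased; the 2/7 allotted to Ryo's branch passes to Ryo's issue by representation.
The 2/7 is divided into 3 equal shares of 2/21 among Sachiko, Satoshi, Haruki.
Sachiko predeceased; the 2/21 allotted to Sachiko's branch passes to Sachiko's issue by representation.
The 2/21 is divided into 2 equal shares of 1/21 among Junko, Reiko.
Junko is living and takes 1/21.
Reiko is living and takes 1/21.
Satoshi is living and takes 2/21.
Haruki is living and takes 2/21.
Kenji is living and takes 2/7.
Fumio is living and takes 2/7.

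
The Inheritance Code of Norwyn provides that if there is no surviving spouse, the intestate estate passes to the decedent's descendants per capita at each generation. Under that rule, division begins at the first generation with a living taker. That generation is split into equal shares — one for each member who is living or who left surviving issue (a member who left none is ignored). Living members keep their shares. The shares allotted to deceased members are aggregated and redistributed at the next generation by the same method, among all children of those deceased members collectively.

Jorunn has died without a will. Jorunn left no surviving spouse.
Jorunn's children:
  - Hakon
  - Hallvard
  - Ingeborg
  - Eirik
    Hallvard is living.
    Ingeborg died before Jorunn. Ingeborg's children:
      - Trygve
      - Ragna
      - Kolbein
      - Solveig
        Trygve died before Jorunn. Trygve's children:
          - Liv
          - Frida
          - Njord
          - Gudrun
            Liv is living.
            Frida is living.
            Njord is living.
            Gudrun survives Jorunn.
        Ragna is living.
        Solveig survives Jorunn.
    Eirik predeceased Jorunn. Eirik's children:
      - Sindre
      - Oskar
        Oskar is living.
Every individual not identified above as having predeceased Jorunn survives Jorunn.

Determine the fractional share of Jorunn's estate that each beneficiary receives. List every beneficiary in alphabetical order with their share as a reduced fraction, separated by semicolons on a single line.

Frida 1/48; Gudrun 1/48; Hakon 1/4; Hallvard 1/4; Kolbein 1/12; Liv 1/48; Njord 1/48; Oskar 1/12; Ragna 1/12; Sindre 1/12; Solveig 1/12

There is no surviving spouse, so the entire estate passes to Jorunn's descendants per capita at each generation.
At generation 1 (Hakon, Hallvard, Ingeborg, Eirik) there are 4 shares of (1)/4 = 1/4 each.
Living: Hakon and Hallvard — each takes 1/4.
Deceased: Ingeborg and Eirik. Their combined 1/2 is pooled and carried to generation 2.
At generation 2 (Trygve, Ragna, Kolbein, Solveig, Sindre, Oskar) there are 6 shares of (1/2)/6 = 1/12 each.
Living: Ragna, Kolbein, Solveig, Sindre, and Oskar — each takes 1/12.
Deceased: Trygve. That 1/12 share is carried to generation 3.
At generation 3 (Liv, Frida, Njord, Gudrun) there are 4 shares of (1/12)/4 = 1/48 each.
Living: Liv, Frida, Njord, and Gudrun — each takes 1/48.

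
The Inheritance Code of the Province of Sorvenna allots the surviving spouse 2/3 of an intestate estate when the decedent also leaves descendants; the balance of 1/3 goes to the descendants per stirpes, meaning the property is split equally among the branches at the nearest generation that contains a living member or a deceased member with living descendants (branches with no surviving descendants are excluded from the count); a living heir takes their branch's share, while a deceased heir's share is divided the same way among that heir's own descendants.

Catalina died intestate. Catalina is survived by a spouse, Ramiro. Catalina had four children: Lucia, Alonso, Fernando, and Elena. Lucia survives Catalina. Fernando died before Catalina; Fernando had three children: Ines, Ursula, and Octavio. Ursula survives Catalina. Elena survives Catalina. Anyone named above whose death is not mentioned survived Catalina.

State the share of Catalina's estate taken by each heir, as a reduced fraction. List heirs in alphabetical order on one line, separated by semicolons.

Ramiro, as surviving spouse, takes 2/3.
The remaining 1/3 passes to Catalina's descendants per stirpes.
The 1/3 is divided into 4 equal shares of 1/12 among Lucia, Alonso, Fernando, Elena.
Lucia is living and takes 1/12.
Alonso is living and takes 1/12.
Fernando predeceased; the 1/12 allotted to Fernando's branch passes to Fernando's issue by representation.
The 1/12 is divided into 3 equal shares of 1/36 among Ines, Ursula, Octavio.
Ines is living and takes 1/36.
Ursula is living and takes 1/36.
Octavio is living and takes 1/36.
Elena is living and takes 1/12.

Alonso 1/12; Elena 1/12; Ines 1/36; Lucia 1/12; Octavio 1/36; Ramiro 2/3; Ursula 1/36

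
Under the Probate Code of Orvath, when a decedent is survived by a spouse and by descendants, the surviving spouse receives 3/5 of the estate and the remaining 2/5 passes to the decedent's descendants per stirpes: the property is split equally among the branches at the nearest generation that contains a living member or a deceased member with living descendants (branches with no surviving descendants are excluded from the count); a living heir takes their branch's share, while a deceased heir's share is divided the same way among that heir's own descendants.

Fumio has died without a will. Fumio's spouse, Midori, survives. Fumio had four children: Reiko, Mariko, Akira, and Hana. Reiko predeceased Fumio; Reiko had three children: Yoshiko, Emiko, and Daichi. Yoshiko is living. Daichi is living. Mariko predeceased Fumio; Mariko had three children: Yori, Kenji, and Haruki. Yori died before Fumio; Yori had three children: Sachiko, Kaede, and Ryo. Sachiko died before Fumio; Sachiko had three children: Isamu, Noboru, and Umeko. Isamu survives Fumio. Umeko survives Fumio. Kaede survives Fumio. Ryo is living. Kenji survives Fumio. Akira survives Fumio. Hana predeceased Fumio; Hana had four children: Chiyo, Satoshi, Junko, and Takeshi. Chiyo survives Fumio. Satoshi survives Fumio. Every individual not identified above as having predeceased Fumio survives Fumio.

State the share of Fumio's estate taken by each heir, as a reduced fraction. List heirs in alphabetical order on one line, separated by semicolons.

Midori, as surviving spouse, takes 3/5.
The remaining 2/5 passes to Fumio's descendants per stirpes.
The 2/5 is divided into 4 equal shares of 1/10 among Reiko, Mariko, Akira, Hana.
Reiko predeceased; the 1/10 allotted to Reiko's branch passes to Reiko's issue by representation.
The 1/10 is divided into 3 equal shares of 1/30 among Yoshiko, Emiko, Daichi.
Yoshiko is living and takes 1/30.
Emiko is living and takes 1/30.
Daichi is living and takes 1/30.
Mariko predeceased; the 1/10 allotted to Mariko's branch passes to Mariko's issue by representation.
The 1/10 is divided into 3 equal shares of 1/30 among Yori, Kenji, Haruki.
Yori predeceased; the 1/30 allotted to Yori's branch passes to Yori's issue by representation.
The 1/30 is divided into 3 equal shares of 1/90 among Sachiko, Kaede, Ryo.
Sachiko predeceased; the 1/90 allotted to Sachiko's branch passes to Sachiko's issue by representation.
The 1/90 is divided into 3 equal shares of 1/270 among Isamu, Noboru, Umeko.
Isamu is living and takes 1/270.
Noboru is living and takes 1/270.
Umeko is living and takes 1/270.
Kaede is living and takes 1/90.
Ryo is living and takes 1/90.
Kenji is living and takes 1/30.
Haruki is living and takes 1/30.
Akira is living and takes 1/10.
Hana predeceased; the 1/10 allotted to Hana's branch passes to Hana's issue by representation.
The 1/10 is divided into 4 equal shares of 1/40 among Chiyo, Satoshi, Junko, Takeshi.
Chiyo is living and takes 1/40.
Satoshi is living and takes 1/40.
Junko is living and takes 1/40.
Takeshi is living and takes 1/40.

Akira 1/10; Chiyo 1/40; Daichi 1/30; Emiko 1/30; Haruki 1/30; Isamu 1/270; Junko 1/40; Kaede 1/90; Kenji 1/30; Midori 3/5; Noboru 1/270; Ryo 1/90; Satoshi 1/40; Takeshi 1/40; Umeko 1/270; Yoshiko 1/30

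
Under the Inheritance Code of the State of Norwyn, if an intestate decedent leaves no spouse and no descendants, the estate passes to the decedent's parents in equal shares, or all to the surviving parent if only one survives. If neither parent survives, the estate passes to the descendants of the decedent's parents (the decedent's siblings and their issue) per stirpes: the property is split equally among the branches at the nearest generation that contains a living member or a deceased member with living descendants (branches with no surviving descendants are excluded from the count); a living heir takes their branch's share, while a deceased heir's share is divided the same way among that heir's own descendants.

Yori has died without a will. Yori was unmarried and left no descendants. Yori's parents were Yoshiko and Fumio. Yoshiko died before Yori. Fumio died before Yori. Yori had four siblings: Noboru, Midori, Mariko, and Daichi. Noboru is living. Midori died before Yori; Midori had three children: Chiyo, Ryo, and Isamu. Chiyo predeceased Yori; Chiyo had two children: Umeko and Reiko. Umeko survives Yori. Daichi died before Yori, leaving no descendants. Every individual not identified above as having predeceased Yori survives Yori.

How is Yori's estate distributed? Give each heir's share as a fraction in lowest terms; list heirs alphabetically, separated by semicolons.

Neither parent survives and there are no descendants, so the estate passes to Yori's siblings and their issue per stirpes.
Daichi left no surviving issue, so that branch lapses and is disregarded.
The estate is divided into 3 equal shares of 1/3 among Noboru, Midori, Mariko.
Noboru is living and takes 1/3.
Midori predeceased; the 1/3 allotted to Midori's branch passes to Midori's issue by representation.
The 1/3 is divided into 3 equal shares of 1/9 among Chiyo, Ryo, Isamu.
Chiyo predeceased; the 1/9 allotted to Chiyo's branch passes to Chiyo's issue by representation.
The 1/9 is divided into 2 equal shares of 1/18 among Umeko, Reiko.
Umeko is living and takes 1/18.
Reiko is living and takes 1/18.
Ryo is living and takes 1/9.
Isamu is living and takes 1/9.
Mariko is living and takes 1/3.

Isamu 1/9; Mariko 1/3; Noboru 1/3; Reiko 1/18; Ryo 1/9; Umeko 1/18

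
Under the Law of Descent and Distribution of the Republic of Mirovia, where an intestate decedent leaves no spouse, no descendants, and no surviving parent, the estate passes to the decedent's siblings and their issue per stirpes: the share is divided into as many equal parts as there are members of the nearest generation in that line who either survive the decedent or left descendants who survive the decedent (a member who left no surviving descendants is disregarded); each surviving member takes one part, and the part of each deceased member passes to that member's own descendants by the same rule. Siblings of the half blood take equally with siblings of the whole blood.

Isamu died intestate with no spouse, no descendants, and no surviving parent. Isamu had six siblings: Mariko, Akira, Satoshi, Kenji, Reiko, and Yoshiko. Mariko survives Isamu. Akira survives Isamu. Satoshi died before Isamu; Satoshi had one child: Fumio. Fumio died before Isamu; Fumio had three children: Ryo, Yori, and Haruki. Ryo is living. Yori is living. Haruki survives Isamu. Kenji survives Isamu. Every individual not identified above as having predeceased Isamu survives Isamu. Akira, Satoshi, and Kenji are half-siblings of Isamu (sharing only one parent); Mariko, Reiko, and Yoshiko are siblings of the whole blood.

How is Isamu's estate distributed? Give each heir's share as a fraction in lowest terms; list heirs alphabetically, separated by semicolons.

Akira 1/6; Haruki 1/18; Kenji 1/6; Mariko 1/6; Reiko 1/6; Ryo 1/18; Yori 1/18; Yoshiko 1/6

No spouse, descendants, or parent survives, so the estate passes to Isamu's siblings per stirpes.
Half-blood and whole-blood siblings take equally under the stated rule.
The estate is divided into 6 equal shares of 1/6 among Mariko, Akira, Satoshi, Kenji, Reiko, Yoshiko.
Mariko is living and takes 1/6.
Akira is living and takes 1/6.
Satoshi predeceased; the 1/6 allotted to Satoshi's branch passes to Satoshi's issue by representation.
Fumio's line is the sole branch at this level, so the full 1/6 passes to Fumio's issue by representation.
The 1/6 is divided into 3 equal shares of 1/18 among Ryo, Yori, Haruki.
Ryo is living and takes 1/18.
Yori is living and takes 1/18.
Haruki is living and takes 1/18.
Kenji is living and takes 1/6.
Reiko is living and takes 1/6.
Yoshiko is living and takes 1/6.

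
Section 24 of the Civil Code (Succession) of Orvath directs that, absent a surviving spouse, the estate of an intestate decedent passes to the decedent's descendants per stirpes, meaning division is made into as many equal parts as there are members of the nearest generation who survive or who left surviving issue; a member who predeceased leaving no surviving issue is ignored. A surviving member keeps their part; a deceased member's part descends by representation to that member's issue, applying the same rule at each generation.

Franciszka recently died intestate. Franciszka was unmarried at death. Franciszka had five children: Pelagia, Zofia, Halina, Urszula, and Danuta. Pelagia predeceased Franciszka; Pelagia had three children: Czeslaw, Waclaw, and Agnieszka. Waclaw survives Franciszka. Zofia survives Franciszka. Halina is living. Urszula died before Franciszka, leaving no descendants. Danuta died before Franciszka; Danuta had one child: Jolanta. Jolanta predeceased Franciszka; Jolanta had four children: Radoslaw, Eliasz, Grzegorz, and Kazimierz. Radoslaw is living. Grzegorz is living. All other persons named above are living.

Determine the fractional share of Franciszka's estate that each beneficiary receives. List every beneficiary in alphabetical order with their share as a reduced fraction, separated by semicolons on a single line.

There is no surviving spouse, so the entire estate passes to Franciszka's descendants per stirpes.
Urszula left no surviving issue, so that branch lapses and is disregarded.
The estate is divided into 4 equal shares of 1/4 among Pelagia, Zofia, Halina, Danuta.
Pelagia predeceased; the 1/4 allotted to Pelagia's branch passes to Pelagia's issue by representation.
The 1/4 is divided into 3 equal shares of 1/12 among Czeslaw, Waclaw, Agnieszka.
Czeslaw is living and takes 1/12.
Waclaw is living and takes 1/12.
Agnieszka is living and takes 1/12.
Zofia is living and takes 1/4.
Halina is living and takes 1/4.
Danuta predeceased; the 1/4 allotted to Danuta's branch passes to Danuta's issue by representation.
Jolanta's line is the sole branch at this level, so the full 1/4 passes to Jolanta's issue by representation.
The 1/4 is divided into 4 equal shares of 1/16 among Radoslaw, Eliasz, Grzegorz, Kazimierz.
Radoslaw is living and takes 1/16.
Eliasz is living and takes 1/16.
Grzegorz is living and takes 1/16.
Kazimierz is living and takes 1/16.

Agnieszka 1/12; Czeslaw 1/12; Eliasz 1/16; Grzegorz 1/16; Halina 1/4; Kazimierz 1/16; Radoslaw 1/16; Waclaw 1/12; Zofia 1/4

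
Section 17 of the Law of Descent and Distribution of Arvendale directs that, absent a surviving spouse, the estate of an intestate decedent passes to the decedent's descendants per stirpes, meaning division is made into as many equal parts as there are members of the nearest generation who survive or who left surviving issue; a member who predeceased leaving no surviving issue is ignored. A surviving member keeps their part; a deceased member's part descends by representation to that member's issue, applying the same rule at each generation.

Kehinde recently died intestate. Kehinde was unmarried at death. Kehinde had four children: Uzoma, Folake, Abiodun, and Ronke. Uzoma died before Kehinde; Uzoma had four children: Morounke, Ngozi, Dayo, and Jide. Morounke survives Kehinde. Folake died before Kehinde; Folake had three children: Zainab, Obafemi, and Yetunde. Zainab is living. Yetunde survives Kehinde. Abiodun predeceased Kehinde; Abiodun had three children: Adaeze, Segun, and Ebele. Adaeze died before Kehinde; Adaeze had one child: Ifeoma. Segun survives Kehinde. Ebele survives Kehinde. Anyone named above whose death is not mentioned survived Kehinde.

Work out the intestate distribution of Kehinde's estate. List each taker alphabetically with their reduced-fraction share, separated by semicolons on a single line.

There is no surviving spouse, so the entire estate passes to Kehinde's descendants per stirpes.
The estate is divided into 4 equal shares of 1/4 among Uzoma, Folake, Abiodun, Ronke.
Uzoma predeceased; the 1/4 allotted to Uzoma's branch passes to Uzoma's issue by representation.
The 1/4 is divided into 4 equal shares of 1/16 among Morounke, Ngozi, Dayo, Jide.
Morounke is living and takes 1/16.
Ngozi is living and takes 1/16.
Dayo is living and takes 1/16.
Jide is living and takes 1/16.
Folake predeceased; the 1/4 allotted to Folake's branch passes to Folake's issue by representation.
The 1/4 is divided into 3 equal shares of 1/12 among Zainab, Obafemi, Yetunde.
Zainab is living and takes 1/12.
Obafemi is living and takes 1/12.
Yetunde is living and takes 1/12.
Abiodun predeceased; the 1/4 allotted to Abiodun's branch passes to Abiodun's issue by representation.
The 1/4 is divided into 3 equal shares of 1/12 among Adaeze, Segun, Ebele.
Adaeze predeceased; the 1/12 allotted to Adaeze's branch passes to Adaeze's issue by representation.
Ifeoma is the sole taker at this level and receives the full 1/12.
Segun is living and takes 1/12.
Ebele is living and takes 1/12.
Ronke is living and takes 1/4.

Dayo 1/16; Ebele 1/12; Ifeoma 1/12; Jide 1/16; Morounke 1/16; Ngozi 1/16; Obafemi 1/12; Ronke 1/4; Segun 1/12; Yetunde 1/12; Zainab 1/12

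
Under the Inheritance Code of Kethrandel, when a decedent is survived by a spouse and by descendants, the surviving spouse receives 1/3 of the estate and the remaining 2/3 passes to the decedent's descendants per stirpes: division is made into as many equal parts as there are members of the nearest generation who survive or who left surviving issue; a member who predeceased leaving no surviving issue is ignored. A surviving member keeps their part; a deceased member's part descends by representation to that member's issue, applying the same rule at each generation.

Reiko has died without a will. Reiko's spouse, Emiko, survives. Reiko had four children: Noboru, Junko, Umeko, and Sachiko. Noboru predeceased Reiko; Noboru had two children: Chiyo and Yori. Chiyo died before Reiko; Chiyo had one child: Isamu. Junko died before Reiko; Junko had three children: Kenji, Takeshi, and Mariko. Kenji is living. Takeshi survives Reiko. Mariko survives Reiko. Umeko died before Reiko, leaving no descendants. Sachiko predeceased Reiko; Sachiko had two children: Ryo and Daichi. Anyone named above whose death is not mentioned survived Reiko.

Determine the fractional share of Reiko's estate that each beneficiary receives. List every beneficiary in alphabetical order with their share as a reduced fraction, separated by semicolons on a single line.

Emiko, as surviving spouse, takes 1/3.
The remaining 2/3 passes to Reiko's descendants per stirpes.
Umeko left no surviving issue, so that branch lapses and is disregarded.
The 2/3 is divided into 3 equal shares of 2/9 among Noboru, Junko, Sachiko.
Noboru predeceased; the 2/9 allotted to Noboru's branch passes to Noboru's issue by representation.
The 2/9 is divided into 2 equal shares of 1/9 among Chiyo, Yori.
Chiyo predeceased; the 1/9 allotted to Chiyo's branch passes to Chiyo's issue by representation.
Isamu is the sole taker at this level and receives the full 1/9.
Yori is living and takes 1/9.
Junko predeceased; the 2/9 allotted to Junko's branch passes to Junko's issue by representation.
The 2/9 is divided into 3 equal shares of 2/27 among Kenji, Takeshi, Mariko.
Kenji is living and takes 2/27.
Takeshi is living and takes 2/27.
Mariko is living and takes 2/27.
Sachiko predeceased; the 2/9 allotted to Sachiko's branch passes to Sachiko's issue by representation.
The 2/9 is divided into 2 equal shares of 1/9 among Ryo, Daichi.
Ryo is living and takes 1/9.
Daichi is living and takes 1/9.

Daichi 1/9; Emiko 1/3; Isamu 1/9; Kenji 2/27; Mariko 2/27; Ryo 1/9; Takeshi 2/27; Yori 1/9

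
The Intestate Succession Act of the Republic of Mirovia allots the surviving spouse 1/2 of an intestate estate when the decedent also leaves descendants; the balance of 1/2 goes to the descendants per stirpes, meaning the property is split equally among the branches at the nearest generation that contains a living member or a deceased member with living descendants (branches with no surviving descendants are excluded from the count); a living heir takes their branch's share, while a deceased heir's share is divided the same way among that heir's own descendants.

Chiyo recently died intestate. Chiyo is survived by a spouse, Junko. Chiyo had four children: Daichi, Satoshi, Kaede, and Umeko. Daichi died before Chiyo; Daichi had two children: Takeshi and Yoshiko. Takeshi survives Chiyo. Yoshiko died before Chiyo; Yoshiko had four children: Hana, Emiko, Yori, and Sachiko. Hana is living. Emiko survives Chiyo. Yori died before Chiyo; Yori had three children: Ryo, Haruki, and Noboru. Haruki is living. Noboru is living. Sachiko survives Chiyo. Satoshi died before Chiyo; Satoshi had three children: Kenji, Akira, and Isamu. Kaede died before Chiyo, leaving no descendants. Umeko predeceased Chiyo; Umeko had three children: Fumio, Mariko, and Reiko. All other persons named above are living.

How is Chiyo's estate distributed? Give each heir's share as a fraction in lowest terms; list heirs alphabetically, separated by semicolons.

Akira 1/18; Emiko 1/48; Fumio 1/18; Hana 1/48; Haruki 1/144; Isamu 1/18; Junko 1/2; Kenji 1/18; Mariko 1/18; Noboru 1/144; Reiko 1/18; Ryo 1/144; Sachiko 1/48; Takeshi 1/12

Junko, as surviving spouse, takes 1/2.
The remaining 1/2 passes to Chiyo's descendants per stirpes.
Kaede left no surviving issue, so that branch lapses and is disregarded.
The 1/2 is divided into 3 equal shares of 1/6 among Daichi, Satoshi, Umeko.
Daichi predeceased; the 1/6 allotted to Daichi's branch passes to Daichi's issue by representation.
The 1/6 is divided into 2 equal shares of 1/12 among Takeshi, Yoshiko.
Takeshi is living and takes 1/12.
Yoshiko predeceased; the 1/12 allotted to Yoshiko's branch passes to Yoshiko's issue by representation.
The 1/12 is divided into 4 equal shares of 1/48 among Hana, Emiko, Yori, Sachiko.
Hana is living and takes 1/48.
Emiko is living and takes 1/48.
Yori predeceased; the 1/48 allotted to Yori's branch passes to Yori's issue by representation.
The 1/48 is divided into 3 equal shares of 1/144 among Ryo, Haruki, Noboru.
Ryo is living and takes 1/144.
Haruki is living and takes 1/144.
Noboru is living and takes 1/144.
Sachiko is living and takes 1/48.
Satoshi predeceased; the 1/6 allotted to Satoshi's branch passes to Satoshi's issue by representation.
The 1/6 is divided into 3 equal shares of 1/18 among Kenji, Akira, Isamu.
Kenji is living and takes 1/18.
Akira is living and takes 1/18.
Isamu is living and takes 1/18.
Umeko predeceased; the 1/6 allotted to Umeko's branch passes to Umeko's issue by representation.
The 1/6 is divided into 3 equal shares of 1/18 among Fumio, Mariko, Reiko.
Fumio is living and takes 1/18.
Mariko is living and takes 1/18.
Reiko is living and takes 1/18.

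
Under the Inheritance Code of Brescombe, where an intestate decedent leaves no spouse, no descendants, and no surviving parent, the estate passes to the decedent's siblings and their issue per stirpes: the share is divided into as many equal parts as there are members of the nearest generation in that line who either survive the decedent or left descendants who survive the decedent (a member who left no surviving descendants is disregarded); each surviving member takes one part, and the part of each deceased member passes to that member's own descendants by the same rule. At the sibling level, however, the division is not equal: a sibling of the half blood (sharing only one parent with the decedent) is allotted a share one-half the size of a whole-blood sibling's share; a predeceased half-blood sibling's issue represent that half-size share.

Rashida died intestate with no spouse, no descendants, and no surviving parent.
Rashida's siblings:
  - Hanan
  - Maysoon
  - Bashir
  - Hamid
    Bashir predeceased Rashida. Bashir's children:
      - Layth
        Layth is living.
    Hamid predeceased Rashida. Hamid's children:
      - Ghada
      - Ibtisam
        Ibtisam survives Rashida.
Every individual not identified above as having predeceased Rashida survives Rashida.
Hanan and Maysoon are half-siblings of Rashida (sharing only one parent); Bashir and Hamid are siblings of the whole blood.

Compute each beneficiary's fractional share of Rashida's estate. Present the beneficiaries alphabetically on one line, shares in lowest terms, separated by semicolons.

No spouse, descendants, or parent survives, so the estate passes to Rashida's siblings per stirpes.
Half-blood siblings count for one-half the weight of whole-blood siblings at the initial division.
Dividing 1 in proportion to weights (total weight 3): Hanan (weight 1/2) → 1/6; Maysoon (weight 1/2) → 1/6; Bashir (weight 1) → 1/3; Hamid (weight 1) → 1/3.
Hanan is living and takes 1/6.
Maysoon is living and takes 1/6.
Bashir predeceased; the 1/3 allotted to Bashir's branch passes to Bashir's issue by representation.
Layth is the sole taker at this level and receives the full 1/3.
Hamid predeceased; the 1/3 allotted to Hamid's branch passes to Hamid's issue by representation.
The 1/3 is divided into 2 equal shares of 1/6 among Ghada, Ibtisam.
Ghada is living and takes 1/6.
Ibtisam is living and takes 1/6.

Ghada 1/6; Hanan 1/6; Ibtisam 1/6; Layth 1/3; Maysoon 1/6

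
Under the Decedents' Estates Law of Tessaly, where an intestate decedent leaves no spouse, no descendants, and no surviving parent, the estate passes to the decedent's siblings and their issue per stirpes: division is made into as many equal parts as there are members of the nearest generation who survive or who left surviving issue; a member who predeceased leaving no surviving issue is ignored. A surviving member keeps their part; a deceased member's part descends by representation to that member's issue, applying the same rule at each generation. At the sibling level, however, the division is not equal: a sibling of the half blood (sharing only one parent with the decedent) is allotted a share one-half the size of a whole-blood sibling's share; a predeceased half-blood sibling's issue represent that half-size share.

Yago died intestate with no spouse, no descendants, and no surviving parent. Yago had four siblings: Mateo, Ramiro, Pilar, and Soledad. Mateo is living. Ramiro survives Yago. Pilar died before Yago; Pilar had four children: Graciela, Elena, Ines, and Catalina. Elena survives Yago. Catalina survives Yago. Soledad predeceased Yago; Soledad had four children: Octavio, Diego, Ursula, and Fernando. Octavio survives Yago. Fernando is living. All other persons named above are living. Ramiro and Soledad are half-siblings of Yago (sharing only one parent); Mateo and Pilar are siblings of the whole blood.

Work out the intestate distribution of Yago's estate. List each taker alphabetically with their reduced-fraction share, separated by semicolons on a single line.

Catalina 1/12; Diego 1/24; Elena 1/12; Fernando 1/24; Graciela 1/12; Ines 1/12; Mateo 1/3; Octavio 1/24; Ramiro 1/6; Ursula 1/24

No spouse, descendants, or parent survives, so the estate passes to Yago's siblings per stirpes.
Half-blood siblings count for one-half the weight of whole-blood siblings at the initial division.
Dividing 1 in proportion to weights (total weight 3): Mateo (weight 1) → 1/3; Ramiro (weight 1/2) → 1/6; Pilar (weight 1) → 1/3; Soledad (weight 1/2) → 1/6.
Mateo is living and takes 1/3.
Ramiro is living and takes 1/6.
Pilar predeceased; the 1/3 allotted to Pilar's branch passes to Pilar's issue by representation.
The 1/3 is divided into 4 equal shares of 1/12 among Graciela, Elena, Ines, Catalina.
Graciela is living and takes 1/12.
Elena is living and takes 1/12.
Ines is living and takes 1/12.
Catalina is living and takes 1/12.
Soledad predeceased; the 1/6 allotted to Soledad's branch passes to Soledad's issue by representation.
The 1/6 is divided into 4 equal shares of 1/24 among Octavio, Diego, Ursula, Fernando.
Octavio is living and takes 1/24.
Diego is living and takes 1/24.
Ursula is living and takes 1/24.
Fernando is living and takes 1/24.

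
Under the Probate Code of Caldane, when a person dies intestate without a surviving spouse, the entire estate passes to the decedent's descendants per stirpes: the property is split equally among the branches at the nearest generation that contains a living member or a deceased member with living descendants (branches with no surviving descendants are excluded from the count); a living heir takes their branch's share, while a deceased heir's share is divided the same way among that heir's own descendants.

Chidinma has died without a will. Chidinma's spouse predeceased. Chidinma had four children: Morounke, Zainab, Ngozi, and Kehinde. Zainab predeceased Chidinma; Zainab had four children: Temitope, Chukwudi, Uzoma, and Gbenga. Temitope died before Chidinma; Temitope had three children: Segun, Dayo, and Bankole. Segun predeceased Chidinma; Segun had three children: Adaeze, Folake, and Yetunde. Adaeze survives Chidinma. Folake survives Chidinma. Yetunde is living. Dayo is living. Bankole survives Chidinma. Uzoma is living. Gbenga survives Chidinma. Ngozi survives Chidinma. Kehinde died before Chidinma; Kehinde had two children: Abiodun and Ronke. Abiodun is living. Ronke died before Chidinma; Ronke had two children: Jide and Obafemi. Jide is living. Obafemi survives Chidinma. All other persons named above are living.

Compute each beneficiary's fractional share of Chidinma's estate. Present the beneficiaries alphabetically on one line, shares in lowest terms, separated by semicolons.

There is no surviving spouse, so the entire estate passes to Chidinma's descendants per stirpes.
The estate is divided into 4 equal shares of 1/4 among Morounke, Zainab, Ngozi, Kehinde.
Morounke is living and takes 1/4.
Zainab predeceased; the 1/4 allotted to Zainab's branch passes to Zainab's issue by representation.
The 1/4 is divided into 4 equal shares of 1/16 among Temitope, Chukwudi, Uzoma, Gbenga.
Temitope predeceased; the 1/16 allotted to Temitope's branch passes to Temitope's issue by representation.
The 1/16 is divided into 3 equal shares of 1/48 among Segun, Dayo, Bankole.
Segun predeceased; the 1/48 allotted to Segun's branch passes to Segun's issue by representation.
The 1/48 is divided into 3 equal shares of 1/144 among Adaeze, Folake, Yetunde.
Adaeze is living and takes 1/144.
Folake is living and takes 1/144.
Yetunde is living and takes 1/144.
Dayo is living and takes 1/48.
Bankole is living and takes 1/48.
Chukwudi is living and takes 1/16.
Uzoma is living and takes 1/16.
Gbenga is living and takes 1/16.
Ngozi is living and takes 1/4.
Kehinde predeceased; the 1/4 allotted to Kehinde's branch passes to Kehinde's issue by representation.
The 1/4 is divided into 2 equal shares of 1/8 among Abiodun, Ronke.
Abiodun is living and takes 1/8.
Ronke predeceased; the 1/8 allotted to Ronke's branch passes to Ronke's issue by representation.
The 1/8 is divided into 2 equal shares of 1/16 among Jide, Obafemi.
Jide is living and takes 1/16.
Obafemi is living and takes 1/16.

Abiodun 1/8; Adaeze 1/144; Bankole 1/48; Chukwudi 1/16; Dayo 1/48; Folake 1/144; Gbenga 1/16; Jide 1/16; Morounke 1/4; Ngozi 1/4; Obafemi 1/16; Uzoma 1/16; Yetunde 1/144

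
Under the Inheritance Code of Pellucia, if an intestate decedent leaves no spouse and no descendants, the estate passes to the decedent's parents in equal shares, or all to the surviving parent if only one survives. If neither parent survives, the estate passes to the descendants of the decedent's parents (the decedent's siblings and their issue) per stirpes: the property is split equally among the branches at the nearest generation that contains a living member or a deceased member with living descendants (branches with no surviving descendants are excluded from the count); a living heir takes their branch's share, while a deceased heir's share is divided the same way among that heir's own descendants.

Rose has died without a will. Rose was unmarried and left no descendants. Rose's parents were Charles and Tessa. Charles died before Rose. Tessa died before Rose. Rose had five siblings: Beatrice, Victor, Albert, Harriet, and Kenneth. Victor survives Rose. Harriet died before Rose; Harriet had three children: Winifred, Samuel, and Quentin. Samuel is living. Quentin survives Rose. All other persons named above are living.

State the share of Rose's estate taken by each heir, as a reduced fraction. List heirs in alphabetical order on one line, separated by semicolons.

Neither parent survives and there are no descendants, so the estate passes to Rose's siblings and their issue per stirpes.
The estate is divided into 5 equal shares of 1/5 among Beatrice, Victor, Albert, Harriet, Kenneth.
Beatrice is living and takes 1/5.
Victor is living and takes 1/5.
Albert is living and takes 1/5.
Harriet predeceased; the 1/5 allotted to Harriet's branch passes to Harriet's issue by representation.
The 1/5 is divided into 3 equal shares of 1/15 among Winifred, Samuel, Quentin.
Winifred is living and takes 1/15.
Samuel is living and takes 1/15.
Quentin is living and takes 1/15.
Kenneth is living and takes 1/5.

Albert 1/5; Beatrice 1/5; Kenneth 1/5; Quentin 1/15; Samuel 1/15; Victor 1/5; Winifred 1/15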